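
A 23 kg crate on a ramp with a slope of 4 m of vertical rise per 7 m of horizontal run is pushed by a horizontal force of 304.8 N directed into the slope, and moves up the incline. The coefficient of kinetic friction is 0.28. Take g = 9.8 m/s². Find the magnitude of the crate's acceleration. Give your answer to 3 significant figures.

The horizontal push has components F cos 29.74° = 304.8 × 0.8682 = 264.627 N up the incline and F sin 29.74° = 304.8 × 0.4961 = 151.211 N pressing into the surface.
The normal force is therefore N = mg cos 29.74° + F sin 29.74° = 195.692 + 151.211 = 346.903 N, and kinetic friction down the slope is μN = 0.28 × 346.903 = 97.133 N.
Along the incline: F cos 29.74° − mg sin 29.74° − μN = ma, so 264.627 − 111.821 − 97.133 = 23 a, giving a = 2.4206 m/s².

2.42 m/s²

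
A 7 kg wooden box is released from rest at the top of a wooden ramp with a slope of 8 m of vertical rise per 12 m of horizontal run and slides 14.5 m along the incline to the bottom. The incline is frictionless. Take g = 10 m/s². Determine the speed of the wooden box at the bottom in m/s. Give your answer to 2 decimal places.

12.68 m/s

The weight component along the incline is mg sin 33.69° = 38.829 N and the normal force is N = mg cos 33.69° = 58.244 N.
With no friction, a = g sin 33.69° = 5.5470 m/s².
Starting from rest over a distance of 14.5 m, v² = 2aL = 2 × 5.5470 × 14.5 = 160.8630, so v = 12.6832 m/s.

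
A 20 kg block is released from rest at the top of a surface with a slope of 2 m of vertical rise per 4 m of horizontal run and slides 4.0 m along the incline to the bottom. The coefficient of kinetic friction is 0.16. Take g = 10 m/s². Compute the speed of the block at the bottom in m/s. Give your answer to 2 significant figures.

4.9 m/s

The weight component along the incline is mg sin 26.57° = 89.443 N and the normal force is N = mg cos 26.57° = 178.885 N.
Friction up the slope is f = μN = 0.16 × 178.885 = 28.622 N, so the net downslope force is 89.443 − 28.622 = 60.821 N and a = 60.821 / 20 = 3.0410 m/s².
Starting from rest over a distance of 4.0 m, v² = 2aL = 2 × 3.0410 × 4.0 = 24.3280, so v = 4.9323 m/s.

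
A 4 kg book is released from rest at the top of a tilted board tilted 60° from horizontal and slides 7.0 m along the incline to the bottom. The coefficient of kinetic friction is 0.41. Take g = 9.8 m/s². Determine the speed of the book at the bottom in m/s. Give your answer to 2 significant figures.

The weight component along the incline is mg sin 60° = 33.948 N and the normal force is N = mg cos 60° = 19.600 N.
Friction up the slope is f = μN = 0.41 × 19.600 = 8.036 N, so the net downslope force is 33.948 − 8.036 = 25.912 N and a = 25.912 / 4 = 6.4780 m/s².
Starting from rest over a distance of 7.0 m, v² = 2aL = 2 × 6.4780 × 7.0 = 90.6920, so v = 9.5232 m/s.

9.5 m/s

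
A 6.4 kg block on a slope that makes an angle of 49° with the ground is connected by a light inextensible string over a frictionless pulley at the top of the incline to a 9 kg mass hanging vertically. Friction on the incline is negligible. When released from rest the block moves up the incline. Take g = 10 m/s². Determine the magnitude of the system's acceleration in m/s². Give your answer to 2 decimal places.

2.71 m/s²

For the block on the incline: the weight component along the slope is m₁g sin 49° = 6.4 × 10 × 0.7547 = 48.301 N and the normal force is N = m₁g cos 49° = 41.988 N.
Newton's second law for the block (up-slope positive): T − 48.301 = 6.4 a. For the hanging mass (downward positive): 9 × 10 − T = 9 a.
Adding the two equations eliminates T: 41.699 = 15.4 a, so a = 2.7077 m/s².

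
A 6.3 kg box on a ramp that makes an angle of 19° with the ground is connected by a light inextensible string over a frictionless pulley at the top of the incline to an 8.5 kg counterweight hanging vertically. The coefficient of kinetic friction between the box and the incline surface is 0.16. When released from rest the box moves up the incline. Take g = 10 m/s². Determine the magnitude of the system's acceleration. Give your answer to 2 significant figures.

For the box on the incline: the weight component along the slope is m₁g sin 19° = 6.3 × 10 × 0.3256 = 20.513 N and the normal force is N = m₁g cos 19° = 59.568 N.
Kinetic friction opposes the box's motion up the incline: f = μN = 0.16 × 59.568 = 9.531 N acting down the slope.
Newton's second law for the box (up-slope positive): T − 20.513 − 9.531 = 6.3 a. For the hanging counterweight (downward positive): 8.5 × 10 − T = 8.5 a.
Adding the two equations eliminates T: 54.956 = 14.8 a, so a = 3.7132 m/s².

3.7 m/s²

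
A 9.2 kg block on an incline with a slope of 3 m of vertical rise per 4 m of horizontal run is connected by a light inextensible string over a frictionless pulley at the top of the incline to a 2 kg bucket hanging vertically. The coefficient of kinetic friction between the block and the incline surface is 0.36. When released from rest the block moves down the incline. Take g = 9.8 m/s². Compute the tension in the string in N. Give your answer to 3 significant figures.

For the block on the incline: the weight component along the slope is m₁g sin 36.87° = 9.2 × 9.8 × 0.6000 = 54.096 N and the normal force is N = m₁g cos 36.87° = 72.128 N.
Kinetic friction opposes the block's motion down the incline: f = μN = 0.36 × 72.128 = 25.966 N acting up the slope.
Newton's second law for the block (down-slope positive): 54.096 − 25.966 − T = 9.2 a. For the hanging bucket (upward positive): T − 2 × 9.8 = 2 a.
Adding the two equations eliminates T: 8.530 = 11.2 a, so a = 0.7616 m/s².
Then from the hanging bucket's equation, T = 2 × (9.8 + 0.7616) = 21.123 N.

21.1 N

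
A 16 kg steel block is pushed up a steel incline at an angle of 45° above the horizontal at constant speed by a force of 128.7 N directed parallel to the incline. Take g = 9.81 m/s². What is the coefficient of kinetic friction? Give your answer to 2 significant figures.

0.16

At constant speed ΣF = 0 along the incline. The applied 128.7 N acts up the slope; the weight component mg sin 45° = 110.987 N and kinetic friction μN both act down the slope.
So 128.7 = 110.987 + μ × 110.987, giving μ = (128.7 − 110.987) / 110.987 = 0.1596.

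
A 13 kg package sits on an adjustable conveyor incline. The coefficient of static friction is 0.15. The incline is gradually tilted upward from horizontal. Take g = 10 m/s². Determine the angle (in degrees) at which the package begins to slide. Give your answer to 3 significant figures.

At the threshold of sliding, static friction is at its maximum μ_s N and exactly balances the weight component along the incline: mg sin θ = μ_s mg cos θ.
Hence tan θ = μ_s = 0.15, so θ = arctan(0.15) = 8.5308°.

8.53°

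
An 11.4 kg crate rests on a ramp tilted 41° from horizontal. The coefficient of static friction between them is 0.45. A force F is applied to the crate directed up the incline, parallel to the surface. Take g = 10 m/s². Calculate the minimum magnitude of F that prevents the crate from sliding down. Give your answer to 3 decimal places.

36.074 N

The normal force is N = mg cos 41° = 86.037 N. With F at its minimum the crate is on the verge of sliding down, so static friction is at its maximum μ_s N = 0.45 × 86.037 = 38.717 N and acts up the slope.
Equilibrium along the incline: F + μ_s N = mg sin 41°, so F = 74.791 − 38.717 = 36.074 N.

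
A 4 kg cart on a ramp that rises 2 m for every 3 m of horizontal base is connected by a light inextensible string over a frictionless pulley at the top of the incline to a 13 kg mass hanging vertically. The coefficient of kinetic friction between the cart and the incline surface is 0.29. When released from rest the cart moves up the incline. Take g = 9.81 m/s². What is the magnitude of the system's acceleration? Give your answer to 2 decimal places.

5.66 m/s²

For the cart on the incline: the weight component along the slope is m₁g sin 33.69° = 4 × 9.81 × 0.5547 = 21.766 N and the normal force is N = m₁g cos 33.69° = 32.650 N.
Kinetic friction opposes the cart's motion up the incline: f = μN = 0.29 × 32.650 = 9.468 N acting down the slope.
Newton's second law for the cart (up-slope positive): T − 21.766 − 9.468 = 4 a. For the hanging mass (downward positive): 13 × 9.81 − T = 13 a.
Adding the two equations eliminates T: 96.296 = 17 a, so a = 5.6645 m/s².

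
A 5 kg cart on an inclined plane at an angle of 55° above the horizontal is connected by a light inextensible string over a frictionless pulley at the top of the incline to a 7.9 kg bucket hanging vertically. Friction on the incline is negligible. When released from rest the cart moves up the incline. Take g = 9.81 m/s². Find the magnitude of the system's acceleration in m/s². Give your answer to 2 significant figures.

2.9 m/s²

For the cart on the incline: the weight component along the slope is m₁g sin 55° = 5 × 9.81 × 0.8192 = 40.182 N and the normal force is N = m₁g cos 55° = 28.134 N.
Newton's second law for the cart (up-slope positive): T − 40.182 = 5 a. For the hanging bucket (downward positive): 7.9 × 9.81 − T = 7.9 a.
Adding the two equations eliminates T: 37.317 = 12.9 a, so a = 2.8928 m/s².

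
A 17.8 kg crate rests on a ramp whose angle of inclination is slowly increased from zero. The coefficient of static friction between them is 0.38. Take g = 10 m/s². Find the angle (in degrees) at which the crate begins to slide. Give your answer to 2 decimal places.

At the threshold of sliding, static friction is at its maximum μ_s N and exactly balances the weight component along the incline: mg sin θ = μ_s mg cos θ.
Hence tan θ = μ_s = 0.38, so θ = arctan(0.38) = 20.8068°.

20.81°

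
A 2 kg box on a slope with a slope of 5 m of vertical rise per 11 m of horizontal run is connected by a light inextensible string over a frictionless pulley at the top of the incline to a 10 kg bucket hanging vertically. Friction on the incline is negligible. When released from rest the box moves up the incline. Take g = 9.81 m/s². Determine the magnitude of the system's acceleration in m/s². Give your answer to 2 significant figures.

For the box on the incline: the weight component along the slope is m₁g sin 24.44° = 2 × 9.81 × 0.4138 = 8.119 N and the normal force is N = m₁g cos 24.44° = 17.861 N.
Newton's second law for the box (up-slope positive): T − 8.119 = 2 a. For the hanging bucket (downward positive): 10 × 9.81 − T = 10 a.
Adding the two equations eliminates T: 89.981 = 12 a, so a = 7.4984 m/s².

7.5 m/s²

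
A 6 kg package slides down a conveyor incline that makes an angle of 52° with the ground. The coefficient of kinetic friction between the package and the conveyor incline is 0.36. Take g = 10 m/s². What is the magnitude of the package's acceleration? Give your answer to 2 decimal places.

Resolving the weight along the incline: the component pulling the package down the slope is mg sin 52° = 6 × 10 × 0.7880 = 47.280 N, and the normal force is N = mg cos 52° = 6 × 10 × 0.6157 = 36.942 N.
Kinetic friction acts up the slope with magnitude f = μN = 0.36 × 36.942 = 13.299 N.
Net force along the incline is 47.280 − 13.299 = 33.981 N, so a = 33.981 / 6 = 5.6635 m/s².

5.66 m/s²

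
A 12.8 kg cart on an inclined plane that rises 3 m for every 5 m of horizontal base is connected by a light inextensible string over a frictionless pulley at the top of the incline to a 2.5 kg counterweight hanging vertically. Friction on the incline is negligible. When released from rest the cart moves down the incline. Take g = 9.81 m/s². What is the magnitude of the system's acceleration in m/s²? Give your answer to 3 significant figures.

2.62 m/s²

For the cart on the incline: the weight component along the slope is m₁g sin 30.96° = 12.8 × 9.81 × 0.5145 = 64.605 N and the normal force is N = m₁g cos 30.96° = 107.674 N.
Newton's second law for the cart (down-slope positive): 64.605 − T = 12.8 a. For the hanging counterweight (upward positive): T − 2.5 × 9.81 = 2.5 a.
Adding the two equations eliminates T: 40.080 = 15.3 a, so a = 2.6196 m/s².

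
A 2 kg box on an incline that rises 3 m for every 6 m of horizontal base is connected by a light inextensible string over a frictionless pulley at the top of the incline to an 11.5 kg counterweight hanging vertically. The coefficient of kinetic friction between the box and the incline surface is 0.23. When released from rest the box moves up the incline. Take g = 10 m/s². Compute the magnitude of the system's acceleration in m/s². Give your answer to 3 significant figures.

For the box on the incline: the weight component along the slope is m₁g sin 26.57° = 2 × 10 × 0.4472 = 8.944 N and the normal force is N = m₁g cos 26.57° = 17.889 N.
Kinetic friction opposes the box's motion up the incline: f = μN = 0.23 × 17.889 = 4.114 N acting down the slope.
Newton's second law for the box (up-slope positive): T − 8.944 − 4.114 = 2 a. For the hanging counterweight (downward positive): 11.5 × 10 − T = 11.5 a.
Adding the two equations eliminates T: 101.942 = 13.5 a, so a = 7.5513 m/s².

7.55 m/s²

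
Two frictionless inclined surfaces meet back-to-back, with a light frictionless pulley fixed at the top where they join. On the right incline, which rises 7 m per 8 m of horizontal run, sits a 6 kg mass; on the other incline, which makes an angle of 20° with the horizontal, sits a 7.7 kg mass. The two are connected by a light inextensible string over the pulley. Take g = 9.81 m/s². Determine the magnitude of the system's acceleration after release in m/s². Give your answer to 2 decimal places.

Resolve each weight along its own incline: the 6 kg mass has component 6 × 9.81 × sin 41.19° = 38.760 N down its slope, and the 7.7 kg mass has 7.7 × 9.81 × sin 20° = 25.835 N down its slope.
The 6 kg side's 38.760 N exceeds the other side's 25.835 N, so that mass slides down and the 7.7 kg mass slides up. Taking that direction as positive, Newton's second law for the whole system gives 38.760 − 25.835 = (6 + 7.7) a, so a = 12.925 / 13.7 = 0.9434 m/s².

0.94 m/s²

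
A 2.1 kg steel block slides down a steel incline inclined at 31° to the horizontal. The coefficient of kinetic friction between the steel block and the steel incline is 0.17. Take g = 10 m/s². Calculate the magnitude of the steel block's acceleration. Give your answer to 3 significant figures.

Resolving the weight along the incline: the component pulling the steel block down the slope is mg sin 31° = 2.1 × 10 × 0.5150 = 10.815 N, and the normal force is N = mg cos 31° = 2.1 × 10 × 0.8572 = 18.001 N.
Kinetic friction acts up the slope with magnitude f = μN = 0.17 × 18.001 = 3.060 N.
Net force along the incline is 10.815 − 3.060 = 7.755 N, so a = 7.755 / 2.1 = 3.6929 m/s².

3.69 m/s²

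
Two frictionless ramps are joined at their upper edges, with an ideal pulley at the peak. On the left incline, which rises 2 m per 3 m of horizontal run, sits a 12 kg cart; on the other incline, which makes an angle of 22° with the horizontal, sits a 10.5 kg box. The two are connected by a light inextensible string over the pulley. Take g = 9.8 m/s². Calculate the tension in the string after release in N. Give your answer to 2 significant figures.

Resolve each weight along its own incline: the 12 kg mass has component 12 × 9.8 × sin 33.69° = 65.233 N down its slope, and the 10.5 kg mass has 10.5 × 9.8 × sin 22° = 38.547 N down its slope.
The 12 kg side's 65.233 N exceeds the other side's 38.547 N, so that mass slides down and the 10.5 kg mass slides up. Taking that direction as positive, Newton's second law for the whole system gives 65.233 − 38.547 = (12 + 10.5) a, so a = 26.686 / 22.5 = 1.1860 m/s².
For the 10.5 kg mass (up-slope positive): T − 38.547 = 10.5 × 1.1860, so T = 51.000 N.

51 N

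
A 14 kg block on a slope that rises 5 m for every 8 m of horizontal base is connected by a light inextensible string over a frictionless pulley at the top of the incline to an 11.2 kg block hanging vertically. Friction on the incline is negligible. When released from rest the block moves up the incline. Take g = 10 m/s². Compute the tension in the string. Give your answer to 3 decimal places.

For the block on the incline: the weight component along the slope is m₁g sin 32.01° = 14 × 10 × 0.5300 = 74.200 N and the normal force is N = m₁g cos 32.01° = 118.720 N.
Newton's second law for the block (up-slope positive): T − 74.200 = 14 a. For the hanging block (downward positive): 11.2 × 10 − T = 11.2 a.
Adding the two equations eliminates T: 37.800 = 25.2 a, so a = 1.5000 m/s².
Then from the hanging block's equation, T = 11.2 × (10 − 1.5000) = 95.200 N.

95.200 N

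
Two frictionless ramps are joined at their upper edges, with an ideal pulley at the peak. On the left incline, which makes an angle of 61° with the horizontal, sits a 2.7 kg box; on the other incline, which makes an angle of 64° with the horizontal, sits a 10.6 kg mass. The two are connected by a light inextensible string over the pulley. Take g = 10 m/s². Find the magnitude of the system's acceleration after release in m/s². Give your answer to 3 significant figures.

Resolve each weight along its own incline: the 2.7 kg mass has component 2.7 × 10 × sin 61° = 23.615 N down its slope, and the 10.6 kg mass has 10.6 × 10 × sin 64° = 95.272 N down its slope.
The 10.6 kg side's 95.272 N exceeds the other side's 23.615 N, so that mass slides down and the 2.7 kg mass slides up. Taking that direction as positive, Newton's second law for the whole system gives 95.272 − 23.615 = (2.7 + 10.6) a, so a = 71.657 / 13.3 = 5.3877 m/s².

5.39 m/s²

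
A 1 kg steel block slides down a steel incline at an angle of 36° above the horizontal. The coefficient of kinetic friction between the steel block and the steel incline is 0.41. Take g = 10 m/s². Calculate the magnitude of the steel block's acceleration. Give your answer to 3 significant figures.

Resolving the weight along the incline: the component pulling the steel block down the slope is mg sin 36° = 1 × 10 × 0.5878 = 5.878 N, and the normal force is N = mg cos 36° = 1 × 10 × 0.8090 = 8.090 N.
Kinetic friction acts up the slope with magnitude f = μN = 0.41 × 8.090 = 3.317 N.
Net force along the incline is 5.878 − 3.317 = 2.561 N, so a = 2.561 / 1 = 2.5610 m/s².

2.56 m/s²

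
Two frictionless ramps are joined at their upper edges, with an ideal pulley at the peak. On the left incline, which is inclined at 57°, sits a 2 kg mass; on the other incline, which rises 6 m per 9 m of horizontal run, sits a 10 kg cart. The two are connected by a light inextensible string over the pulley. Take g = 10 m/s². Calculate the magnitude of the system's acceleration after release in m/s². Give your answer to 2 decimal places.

3.22 m/s²

Resolve each weight along its own incline: the 2 kg mass has component 2 × 10 × sin 57° = 16.773 N down its slope, and the 10 kg mass has 10 × 10 × sin 33.69° = 55.470 N down its slope.
The 10 kg side's 55.470 N exceeds the other side's 16.773 N, so that mass slides down and the 2 kg mass slides up. Taking that direction as positive, Newton's second law for the whole system gives 55.470 − 16.773 = (2 + 10) a, so a = 38.697 / 12 = 3.2248 m/s².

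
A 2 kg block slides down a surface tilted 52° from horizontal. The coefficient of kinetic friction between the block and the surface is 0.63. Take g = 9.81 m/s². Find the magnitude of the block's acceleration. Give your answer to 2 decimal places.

Resolving the weight along the incline: the component pulling the block down the slope is mg sin 52° = 2 × 9.81 × 0.7880 = 15.461 N, and the normal force is N = mg cos 52° = 2 × 9.81 × 0.6157 = 12.080 N.
Kinetic friction acts up the slope with magnitude f = μN = 0.63 × 12.080 = 7.610 N.
Net force along the incline is 15.461 − 7.610 = 7.851 N, so a = 7.851 / 2 = 3.9255 m/s².

3.93 m/s²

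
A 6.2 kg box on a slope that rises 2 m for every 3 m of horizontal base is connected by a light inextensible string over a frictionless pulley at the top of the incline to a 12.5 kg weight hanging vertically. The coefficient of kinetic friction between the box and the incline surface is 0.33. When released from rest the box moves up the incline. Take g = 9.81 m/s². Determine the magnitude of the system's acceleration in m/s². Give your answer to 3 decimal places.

3.860 m/s²

For the box on the incline: the weight component along the slope is m₁g sin 33.69° = 6.2 × 9.81 × 0.5547 = 33.738 N and the normal force is N = m₁g cos 33.69° = 50.607 N.
Kinetic friction opposes the box's motion up the incline: f = μN = 0.33 × 50.607 = 16.700 N acting down the slope.
Newton's second law for the box (up-slope positive): T − 33.738 − 16.700 = 6.2 a. For the hanging weight (downward positive): 12.5 × 9.81 − T = 12.5 a.
Adding the two equations eliminates T: 72.187 = 18.7 a, so a = 3.8603 m/s².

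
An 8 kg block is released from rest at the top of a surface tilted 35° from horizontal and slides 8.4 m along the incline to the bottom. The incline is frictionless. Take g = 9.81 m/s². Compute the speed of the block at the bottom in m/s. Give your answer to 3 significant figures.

9.72 m/s

The weight component along the incline is mg sin 35° = 45.014 N and the normal force is N = mg cos 35° = 64.287 N.
With no friction, a = g sin 35° = 5.6268 m/s².
Starting from rest over a distance of 8.4 m, v² = 2aL = 2 × 5.6268 × 8.4 = 94.5302, so v = 9.7227 m/s.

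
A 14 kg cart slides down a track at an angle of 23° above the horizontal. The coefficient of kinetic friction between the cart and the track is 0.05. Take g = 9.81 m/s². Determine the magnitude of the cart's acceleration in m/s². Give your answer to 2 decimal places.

Resolving the weight along the incline: the component pulling the cart down the slope is mg sin 23° = 14 × 9.81 × 0.3907 = 53.659 N, and the normal force is N = mg cos 23° = 14 × 9.81 × 0.9205 = 126.421 N.
Kinetic friction acts up the slope with magnitude f = μN = 0.05 × 126.421 = 6.321 N.
Net force along the incline is 53.659 − 6.321 = 47.338 N, so a = 47.338 / 14 = 3.3813 m/s².

3.38 m/s²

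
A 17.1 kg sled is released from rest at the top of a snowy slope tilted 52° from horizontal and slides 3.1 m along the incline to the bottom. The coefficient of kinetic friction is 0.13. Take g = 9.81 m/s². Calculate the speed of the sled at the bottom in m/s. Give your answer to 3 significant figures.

The weight component along the incline is mg sin 52° = 132.190 N and the normal force is N = mg cos 52° = 103.278 N.
Friction up the slope is f = μN = 0.13 × 103.278 = 13.426 N, so the net downslope force is 132.190 − 13.426 = 118.764 N and a = 118.764 / 17.1 = 6.9453 m/s².
Starting from rest over a distance of 3.1 m, v² = 2aL = 2 × 6.9453 × 3.1 = 43.0609, so v = 6.5621 m/s.

6.56 m/s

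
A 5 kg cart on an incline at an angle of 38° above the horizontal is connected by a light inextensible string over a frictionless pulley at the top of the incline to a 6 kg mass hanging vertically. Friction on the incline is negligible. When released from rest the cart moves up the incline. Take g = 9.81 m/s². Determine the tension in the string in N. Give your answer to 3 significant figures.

43.2 N

For the cart on the incline: the weight component along the slope is m₁g sin 38° = 5 × 9.81 × 0.6157 = 30.200 N and the normal force is N = m₁g cos 38° = 38.652 N.
Newton's second law for the cart (up-slope positive): T − 30.200 = 5 a. For the hanging mass (downward positive): 6 × 9.81 − T = 6 a.
Adding the two equations eliminates T: 28.660 = 11 a, so a = 2.6055 m/s².
Then from the hanging mass's equation, T = 6 × (9.81 − 2.6055) = 43.227 N.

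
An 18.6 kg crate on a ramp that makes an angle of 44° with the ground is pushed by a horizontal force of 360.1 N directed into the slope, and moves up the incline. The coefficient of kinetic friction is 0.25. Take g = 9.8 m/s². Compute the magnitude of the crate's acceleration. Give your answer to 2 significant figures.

2.0 m/s²

The horizontal push has components F cos 44° = 360.1 × 0.7193 = 259.020 N up the incline and F sin 44° = 360.1 × 0.6947 = 250.161 N pressing into the surface.
The normal force is therefore N = mg cos 44° + F sin 44° = 131.114 + 250.161 = 381.275 N, and kinetic friction down the slope is μN = 0.25 × 381.275 = 95.319 N.
Along the incline: F cos 44° − mg sin 44° − μN = ma, so 259.020 − 126.630 − 95.319 = 18.6 a, giving a = 1.9931 m/s².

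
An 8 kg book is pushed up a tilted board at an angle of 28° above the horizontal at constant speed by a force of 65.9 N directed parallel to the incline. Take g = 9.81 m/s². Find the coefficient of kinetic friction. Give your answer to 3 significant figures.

At constant speed ΣF = 0 along the incline. The applied 65.9 N acts up the slope; the weight component mg sin 28° = 36.844 N and kinetic friction μN both act down the slope.
So 65.9 = 36.844 + μ × 69.294, giving μ = (65.9 − 36.844) / 69.294 = 0.4193.

0.419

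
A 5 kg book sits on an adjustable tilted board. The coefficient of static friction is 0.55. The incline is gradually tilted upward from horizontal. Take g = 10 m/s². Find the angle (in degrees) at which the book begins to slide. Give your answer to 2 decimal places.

28.81°

At the threshold of sliding, static friction is at its maximum μ_s N and exactly balances the weight component along the incline: mg sin θ = μ_s mg cos θ.
Hence tan θ = μ_s = 0.55, so θ = arctan(0.55) = 28.8108°.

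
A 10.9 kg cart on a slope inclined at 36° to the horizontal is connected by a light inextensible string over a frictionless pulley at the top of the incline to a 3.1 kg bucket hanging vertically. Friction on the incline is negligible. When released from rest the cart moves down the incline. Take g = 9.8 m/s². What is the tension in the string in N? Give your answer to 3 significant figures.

For the cart on the incline: the weight component along the slope is m₁g sin 36° = 10.9 × 9.8 × 0.5878 = 62.789 N and the normal force is N = m₁g cos 36° = 86.419 N.
Newton's second law for the cart (down-slope positive): 62.789 − T = 10.9 a. For the hanging bucket (upward positive): T − 3.1 × 9.8 = 3.1 a.
Adding the two equations eliminates T: 32.409 = 14 a, so a = 2.3149 m/s².
Then from the hanging bucket's equation, T = 3.1 × (9.8 + 2.3149) = 37.556 N.

37.6 N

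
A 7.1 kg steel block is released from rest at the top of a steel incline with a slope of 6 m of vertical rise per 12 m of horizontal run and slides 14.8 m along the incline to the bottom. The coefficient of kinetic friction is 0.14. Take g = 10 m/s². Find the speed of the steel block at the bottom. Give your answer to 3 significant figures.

9.76 m/s

The weight component along the incline is mg sin 26.57° = 31.752 N and the normal force is N = mg cos 26.57° = 63.504 N.
Friction up the slope is f = μN = 0.14 × 63.504 = 8.891 N, so the net downslope force is 31.752 − 8.891 = 22.861 N and a = 22.861 / 7.1 = 3.2199 m/s².
Starting from rest over a distance of 14.8 m, v² = 2aL = 2 × 3.2199 × 14.8 = 95.3090, so v = 9.7626 m/s.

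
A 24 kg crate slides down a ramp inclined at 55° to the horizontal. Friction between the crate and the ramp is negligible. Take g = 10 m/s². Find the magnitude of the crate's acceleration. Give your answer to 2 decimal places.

Resolving the weight along the incline: the component pulling the crate down the slope is mg sin 55° = 24 × 10 × 0.8192 = 196.608 N, and the normal force is N = mg cos 55° = 24 × 10 × 0.5736 = 137.664 N.
With no friction the net force along the incline is 196.608 N, so a = g sin 55° = 196.608 / 24 = 8.1920 m/s².

8.19 m/s²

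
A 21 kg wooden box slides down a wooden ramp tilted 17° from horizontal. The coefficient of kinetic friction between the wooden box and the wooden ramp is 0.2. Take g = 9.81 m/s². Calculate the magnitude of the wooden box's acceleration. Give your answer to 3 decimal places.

0.992 m/s²

Resolving the weight along the incline: the component pulling the wooden box down the slope is mg sin 17° = 21 × 9.81 × 0.2924 = 60.237 N, and the normal force is N = mg cos 17° = 21 × 9.81 × 0.9563 = 197.007 N.
Kinetic friction acts up the slope with magnitude f = μN = 0.2 × 197.007 = 39.401 N.
Net force along the incline is 60.237 − 39.401 = 20.836 N, so a = 20.836 / 21 = 0.9922 m/s².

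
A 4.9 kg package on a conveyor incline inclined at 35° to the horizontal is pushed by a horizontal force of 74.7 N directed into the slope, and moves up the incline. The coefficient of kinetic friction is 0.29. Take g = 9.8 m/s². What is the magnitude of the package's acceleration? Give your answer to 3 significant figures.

The horizontal push has components F cos 35° = 74.7 × 0.8192 = 61.194 N up the incline and F sin 35° = 74.7 × 0.5736 = 42.848 N pressing into the surface.
The normal force is therefore N = mg cos 35° + F sin 35° = 39.338 + 42.848 = 82.186 N, and kinetic friction down the slope is μN = 0.29 × 82.186 = 23.834 N.
Along the incline: F cos 35° − mg sin 35° − μN = ma, so 61.194 − 27.544 − 23.834 = 4.9 a, giving a = 2.0033 m/s².

2.00 m/s²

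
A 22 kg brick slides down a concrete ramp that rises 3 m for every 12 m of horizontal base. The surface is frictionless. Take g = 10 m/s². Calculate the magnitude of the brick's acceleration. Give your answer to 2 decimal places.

Resolving the weight along the incline: the component pulling the brick down the slope is mg sin 14.04° = 22 × 10 × 0.2425 = 53.350 N, and the normal force is N = mg cos 14.04° = 22 × 10 × 0.9701 = 213.422 N.
With no friction the net force along the incline is 53.350 N, so a = g sin 14.04° = 53.350 / 22 = 2.4250 m/s².

2.43 m/s²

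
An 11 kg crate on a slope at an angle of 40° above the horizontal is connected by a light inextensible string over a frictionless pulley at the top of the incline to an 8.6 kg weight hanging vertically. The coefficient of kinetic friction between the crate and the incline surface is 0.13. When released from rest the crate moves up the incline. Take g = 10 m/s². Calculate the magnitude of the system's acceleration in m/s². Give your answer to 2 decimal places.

0.22 m/s²

For the crate on the incline: the weight component along the slope is m₁g sin 40° = 11 × 10 × 0.6428 = 70.708 N and the normal force is N = m₁g cos 40° = 84.265 N.
Kinetic friction opposes the crate's motion up the incline: f = μN = 0.13 × 84.265 = 10.954 N acting down the slope.
Newton's second law for the crate (up-slope positive): T − 70.708 − 10.954 = 11 a. For the hanging weight (downward positive): 8.6 × 10 − T = 8.6 a.
Adding the two equations eliminates T: 4.338 = 19.6 a, so a = 0.2213 m/s².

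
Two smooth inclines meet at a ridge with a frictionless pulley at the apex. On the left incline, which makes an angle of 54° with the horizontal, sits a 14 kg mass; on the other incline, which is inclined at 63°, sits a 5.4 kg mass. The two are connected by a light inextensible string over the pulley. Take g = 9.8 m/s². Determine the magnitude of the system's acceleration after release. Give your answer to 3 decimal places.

3.291 m/s²

Resolve each weight along its own incline: the 14 kg mass has component 14 × 9.8 × sin 54° = 110.997 N down its slope, and the 5.4 kg mass has 5.4 × 9.8 × sin 63° = 47.152 N down its slope.
The 14 kg side's 110.997 N exceeds the other side's 47.152 N, so that mass slides down and the 5.4 kg mass slides up. Taking that direction as positive, Newton's second law for the whole system gives 110.997 − 47.152 = (14 + 5.4) a, so a = 63.845 / 19.4 = 3.2910 m/s².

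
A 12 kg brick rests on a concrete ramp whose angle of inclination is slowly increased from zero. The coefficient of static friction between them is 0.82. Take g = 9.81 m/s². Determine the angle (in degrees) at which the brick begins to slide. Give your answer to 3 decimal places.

At the threshold of sliding, static friction is at its maximum μ_s N and exactly balances the weight component along the incline: mg sin θ = μ_s mg cos θ.
Hence tan θ = μ_s = 0.82, so θ = arctan(0.82) = 39.3518°.

39.352°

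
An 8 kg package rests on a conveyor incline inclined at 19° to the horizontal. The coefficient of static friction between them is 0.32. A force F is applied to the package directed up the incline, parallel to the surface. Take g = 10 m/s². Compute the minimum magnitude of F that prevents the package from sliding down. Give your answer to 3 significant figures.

1.84 N

The normal force is N = mg cos 19° = 75.641 N. With F at its minimum the package is on the verge of sliding down, so static friction is at its maximum μ_s N = 0.32 × 75.641 = 24.205 N and acts up the slope.
Equilibrium along the incline: F + μ_s N = mg sin 19°, so F = 26.045 − 24.205 = 1.840 N.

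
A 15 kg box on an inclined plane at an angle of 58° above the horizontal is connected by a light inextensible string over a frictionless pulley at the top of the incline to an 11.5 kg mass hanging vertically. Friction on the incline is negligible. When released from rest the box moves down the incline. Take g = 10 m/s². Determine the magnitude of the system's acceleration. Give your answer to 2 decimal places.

For the box on the incline: the weight component along the slope is m₁g sin 58° = 15 × 10 × 0.8480 = 127.200 N and the normal force is N = m₁g cos 58° = 79.488 N.
Newton's second law for the box (down-slope positive): 127.200 − T = 15 a. For the hanging mass (upward positive): T − 11.5 × 10 = 11.5 a.
Adding the two equations eliminates T: 12.200 = 26.5 a, so a = 0.4604 m/s².

0.46 m/s²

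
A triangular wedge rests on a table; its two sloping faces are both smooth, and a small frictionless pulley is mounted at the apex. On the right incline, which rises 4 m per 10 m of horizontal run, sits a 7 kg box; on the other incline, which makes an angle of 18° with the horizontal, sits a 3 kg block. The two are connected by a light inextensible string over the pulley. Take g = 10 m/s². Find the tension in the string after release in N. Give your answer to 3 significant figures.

Resolve each weight along its own incline: the 7 kg mass has component 7 × 10 × sin 21.80° = 25.997 N down its slope, and the 3 kg mass has 3 × 10 × sin 18° = 9.271 N down its slope.
The 7 kg side's 25.997 N exceeds the other side's 9.271 N, so that mass slides down and the 3 kg mass slides up. Taking that direction as positive, Newton's second law for the whole system gives 25.997 − 9.271 = (7 + 3) a, so a = 16.726 / 10 = 1.6726 m/s².
For the 3 kg mass (up-slope positive): T − 9.271 = 3 × 1.6726, so T = 14.289 N.

14.3 N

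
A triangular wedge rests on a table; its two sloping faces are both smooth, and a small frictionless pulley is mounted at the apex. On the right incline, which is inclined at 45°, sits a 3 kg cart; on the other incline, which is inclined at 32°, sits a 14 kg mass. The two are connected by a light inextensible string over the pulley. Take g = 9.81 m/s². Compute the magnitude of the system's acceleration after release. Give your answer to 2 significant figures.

3.1 m/s²

Resolve each weight along its own incline: the 3 kg mass has component 3 × 9.81 × sin 45° = 20.810 N down its slope, and the 14 kg mass has 14 × 9.81 × sin 32° = 72.779 N down its slope.
The 14 kg side's 72.779 N exceeds the other side's 20.810 N, so that mass slides down and the 3 kg mass slides up. Taking that direction as positive, Newton's second law for the whole system gives 72.779 − 20.810 = (3 + 14) a, so a = 51.969 / 17 = 3.0570 m/s².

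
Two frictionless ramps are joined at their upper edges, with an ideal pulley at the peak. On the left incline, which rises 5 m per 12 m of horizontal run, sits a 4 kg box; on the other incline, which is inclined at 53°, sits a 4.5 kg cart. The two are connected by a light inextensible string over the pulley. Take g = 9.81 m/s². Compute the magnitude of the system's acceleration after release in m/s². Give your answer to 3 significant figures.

Resolve each weight along its own incline: the 4 kg mass has component 4 × 9.81 × sin 22.62° = 15.092 N down its slope, and the 4.5 kg mass has 4.5 × 9.81 × sin 53° = 35.256 N down its slope.
The 4.5 kg side's 35.256 N exceeds the other side's 15.092 N, so that mass slides down and the 4 kg mass slides up. Taking that direction as positive, Newton's second law for the whole system gives 35.256 − 15.092 = (4 + 4.5) a, so a = 20.164 / 8.5 = 2.3722 m/s².

2.37 m/s²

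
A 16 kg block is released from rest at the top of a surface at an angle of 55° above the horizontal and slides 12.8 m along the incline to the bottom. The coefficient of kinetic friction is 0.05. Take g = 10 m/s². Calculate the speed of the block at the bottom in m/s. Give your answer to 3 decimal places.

14.225 m/s

The weight component along the incline is mg sin 55° = 131.064 N and the normal force is N = mg cos 55° = 91.772 N.
Friction up the slope is f = μN = 0.05 × 91.772 = 4.589 N, so the net downslope force is 131.064 − 4.589 = 126.475 N and a = 126.475 / 16 = 7.9047 m/s².
Starting from rest over a distance of 12.8 m, v² = 2aL = 2 × 7.9047 × 12.8 = 202.3603, so v = 14.2253 m/s.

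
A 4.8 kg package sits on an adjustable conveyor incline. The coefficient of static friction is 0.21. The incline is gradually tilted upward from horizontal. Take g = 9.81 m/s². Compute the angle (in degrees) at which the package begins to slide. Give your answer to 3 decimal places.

At the threshold of sliding, static friction is at its maximum μ_s N and exactly balances the weight component along the incline: mg sin θ = μ_s mg cos θ.
Hence tan θ = μ_s = 0.21, so θ = arctan(0.21) = 11.8598°.

11.860°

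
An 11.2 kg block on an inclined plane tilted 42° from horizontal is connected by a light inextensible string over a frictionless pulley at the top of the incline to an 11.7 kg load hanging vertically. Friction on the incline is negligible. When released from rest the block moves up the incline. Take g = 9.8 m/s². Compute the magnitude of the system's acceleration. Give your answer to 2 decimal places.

For the block on the incline: the weight component along the slope is m₁g sin 42° = 11.2 × 9.8 × 0.6691 = 73.440 N and the normal force is N = m₁g cos 42° = 81.568 N.
Newton's second law for the block (up-slope positive): T − 73.440 = 11.2 a. For the hanging load (downward positive): 11.7 × 9.8 − T = 11.7 a.
Adding the two equations eliminates T: 41.220 = 22.9 a, so a = 1.8000 m/s².

1.80 m/s²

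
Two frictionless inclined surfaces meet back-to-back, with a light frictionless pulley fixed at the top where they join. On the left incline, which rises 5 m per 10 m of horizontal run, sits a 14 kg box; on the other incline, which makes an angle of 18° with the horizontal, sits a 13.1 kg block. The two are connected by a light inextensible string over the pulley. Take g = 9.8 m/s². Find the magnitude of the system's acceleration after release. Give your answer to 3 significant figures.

Resolve each weight along its own incline: the 14 kg mass has component 14 × 9.8 × sin 26.57° = 61.358 N down its slope, and the 13.1 kg mass has 13.1 × 9.8 × sin 18° = 39.672 N down its slope.
The 14 kg side's 61.358 N exceeds the other side's 39.672 N, so that mass slides down and the 13.1 kg mass slides up. Taking that direction as positive, Newton's second law for the whole system gives 61.358 − 39.672 = (14 + 13.1) a, so a = 21.686 / 27.1 = 0.8002 m/s².

0.800 m/s²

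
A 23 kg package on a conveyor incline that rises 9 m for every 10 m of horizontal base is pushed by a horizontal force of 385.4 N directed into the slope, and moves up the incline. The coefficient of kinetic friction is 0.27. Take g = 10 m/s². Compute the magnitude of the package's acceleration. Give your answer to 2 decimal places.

0.73 m/s²

The horizontal push has components F cos 41.99° = 385.4 × 0.7433 = 286.468 N up the incline and F sin 41.99° = 385.4 × 0.6690 = 257.833 N pressing into the surface.
The normal force is therefore N = mg cos 41.99° + F sin 41.99° = 170.959 + 257.833 = 428.792 N, and kinetic friction down the slope is μN = 0.27 × 428.792 = 115.774 N.
Along the incline: F cos 41.99° − mg sin 41.99° − μN = ma, so 286.468 − 153.870 − 115.774 = 23 a, giving a = 0.7315 m/s².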